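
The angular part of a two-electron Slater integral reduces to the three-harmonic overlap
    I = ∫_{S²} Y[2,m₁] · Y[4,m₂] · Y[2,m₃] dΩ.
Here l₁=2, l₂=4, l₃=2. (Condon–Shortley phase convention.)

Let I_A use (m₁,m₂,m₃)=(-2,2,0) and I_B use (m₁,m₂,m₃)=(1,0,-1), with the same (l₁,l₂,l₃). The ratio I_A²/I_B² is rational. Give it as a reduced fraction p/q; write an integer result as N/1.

l's match ⇒ only the (l;m) 3-j factors differ between A and B.
A: triangle coeff Δ(2,4,2) = 1/630; Σ_t [4,4]: t=4:+1/96 = 1/96; (3j)²=1/42 [(2 4 2; -2 2 0)], sign=+1
B: triangle coeff Δ(2,4,2) = 1/630; Σ_t [1,1]: t=1:−1/36 = -1/36; (3j)²=8/315 [(2 4 2; 1 0 -1)], sign=+1
I_A²/I_B² = (1/42)/(8/315) = 15/16

15/16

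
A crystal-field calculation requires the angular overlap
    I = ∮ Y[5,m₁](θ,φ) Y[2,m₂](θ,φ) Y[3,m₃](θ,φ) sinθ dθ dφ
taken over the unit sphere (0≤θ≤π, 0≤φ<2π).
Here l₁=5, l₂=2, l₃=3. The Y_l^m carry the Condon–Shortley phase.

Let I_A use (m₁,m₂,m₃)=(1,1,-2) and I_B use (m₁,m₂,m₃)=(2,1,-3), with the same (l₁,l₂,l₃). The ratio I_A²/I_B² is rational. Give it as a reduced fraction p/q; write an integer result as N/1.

Shared (l₁,l₂,l₃)=(5,2,3): N and (l;000)² cancel in I_A²/I_B².
A: Δ = 4!·6!·0!/11! = 1/2310; Racah Σ t=3..3: t=3:−1/720 = -1/720; ⇒ 3j(5 2 3; 1 1 -2)² = 4/385, sgn +1
B: Δ = 4!·6!·0!/11! = 1/2310; Racah Σ t=3..3: t=3:−1/4320 = -1/4320; ⇒ 3j(5 2 3; 2 1 -3)² = 1/330, sgn -1
I_A²/I_B² = (4/385)/(1/330) = 24/7

24/7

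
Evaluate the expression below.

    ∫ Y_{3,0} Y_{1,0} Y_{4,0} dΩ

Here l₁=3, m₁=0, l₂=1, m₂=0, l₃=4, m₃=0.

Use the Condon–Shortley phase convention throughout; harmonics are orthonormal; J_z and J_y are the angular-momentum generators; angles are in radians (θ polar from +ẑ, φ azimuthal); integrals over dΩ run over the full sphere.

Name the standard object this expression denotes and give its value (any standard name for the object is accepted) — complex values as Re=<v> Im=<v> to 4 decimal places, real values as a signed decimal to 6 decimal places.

This is a Gaunt coefficient — the integral of a triple product of spherical harmonics over the sphere.
Checks pass: Σm=0; 8 even; l₃=4∈[2,4].
(2·3+1)(2·1+1)(2·4+1) = 189
Δ: 0! 6! 2! / 9! → 1/252
sum: t=0:+1/36 = 1/36
3j²(3 1 4; 0 0 0) = Δ·Π!·Σ² = 4/63  (sign +1)
(m-triple is (0,0,0) — same symbol as above.)
combine: 4πI² = 189·4/63·4/63 = 16/21
take √, sign +1: I = 0.24623252

Gaunt coefficient, +0.246233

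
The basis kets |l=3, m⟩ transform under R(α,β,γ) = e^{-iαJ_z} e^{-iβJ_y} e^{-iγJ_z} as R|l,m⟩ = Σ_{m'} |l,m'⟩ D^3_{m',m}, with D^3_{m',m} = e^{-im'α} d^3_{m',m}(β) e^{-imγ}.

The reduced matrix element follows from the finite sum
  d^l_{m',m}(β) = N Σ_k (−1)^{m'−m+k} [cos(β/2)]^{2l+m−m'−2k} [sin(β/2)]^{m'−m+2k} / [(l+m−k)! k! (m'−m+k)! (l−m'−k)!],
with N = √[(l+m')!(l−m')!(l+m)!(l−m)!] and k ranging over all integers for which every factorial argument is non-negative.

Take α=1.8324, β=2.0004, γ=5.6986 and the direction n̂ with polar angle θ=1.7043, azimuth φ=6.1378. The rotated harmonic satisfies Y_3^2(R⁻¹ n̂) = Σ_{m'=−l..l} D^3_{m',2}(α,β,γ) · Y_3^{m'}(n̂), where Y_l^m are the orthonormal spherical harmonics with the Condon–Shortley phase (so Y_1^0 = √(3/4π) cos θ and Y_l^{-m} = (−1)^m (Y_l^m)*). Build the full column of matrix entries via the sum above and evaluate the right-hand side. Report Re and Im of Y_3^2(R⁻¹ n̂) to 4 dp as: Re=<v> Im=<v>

Need the full column D^3_{m',2} for m'=−3..3 at α=1.8324, β=2.0004, γ=5.6986.
cos(β/2)=0.540134, sin(β/2)=0.841579
d^3_{-3,2}: single k=5 term ⇒ +0.558537;  D = +0.518031+0.208824i
d^3_{-2,2}: k∈[4..5] ⇒ +0.731733 -0.355279 = +0.376454;  D = +0.045657-0.373675i
d^3_{-1,2}: k∈[3..4] ⇒ +0.594045 -0.721068 = -0.127023;  D = +0.125780-0.017728i
d^3_{0,2}: k∈[2..3] ⇒ +0.330184 -0.801573 = -0.471389;  D = -0.184273-0.433879i
d^3_{1,2}: k∈[1..2] ⇒ +0.122350 -0.594045 = -0.471695;  D = -0.371700+0.290406i
d^3_{2,2}: k∈[0..1] ⇒ +0.024832 -0.301416 = -0.276584;  D = +0.220858+0.166495i
d^3_{3,2}: single k=0 term ⇒ -0.094772;  D = +0.035536-0.087857i
Y_3^{m'}(θ=1.7043,φ=6.1378) and Σ D·Y over m':
  (+0.5180+0.2088i)·(+0.3682+0.1716i)  (+0.0457-0.3737i)·(-0.1280-0.0383i)  (+0.1258-0.0177i)·(-0.2888-0.0423i)  (-0.1843-0.4339i)·(+0.1446+0.0000i)  (-0.3717+0.2904i)·(+0.2888-0.0423i)  (+0.2209+0.1665i)·(-0.1280+0.0383i)  (+0.0355-0.0879i)·(-0.3682+0.1716i)
Y_3^2(R⁻¹ n̂) = -0.056747+0.274108i

Re=-0.0567 Im=0.2741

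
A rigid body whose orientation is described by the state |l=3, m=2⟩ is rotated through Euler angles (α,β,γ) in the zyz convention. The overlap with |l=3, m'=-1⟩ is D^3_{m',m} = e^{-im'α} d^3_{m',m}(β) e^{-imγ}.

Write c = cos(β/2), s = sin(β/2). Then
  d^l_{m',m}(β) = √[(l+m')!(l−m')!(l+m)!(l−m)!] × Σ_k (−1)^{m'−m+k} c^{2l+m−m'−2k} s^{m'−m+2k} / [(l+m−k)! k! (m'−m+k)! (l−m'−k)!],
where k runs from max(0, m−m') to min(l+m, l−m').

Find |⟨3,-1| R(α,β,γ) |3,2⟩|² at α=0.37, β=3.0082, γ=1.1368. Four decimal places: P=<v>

P=0.0427

First d^3_{-1,2}(β=3.0082), then the phase factors e^{-i(-1)α} and e^{-i(2)γ}:
With c≡cos(β/2)=0.066647 and s≡sin(β/2)=0.997777, N=[2·24·120·1]^{1/2}=75.894664
Admissible k: 3..4 (factorial args all ≥0)
  k=3: (−1)^0·75.8947/(12)·0.0666^3·0.9978^3 = +0.001860
  k=4: (−1)^1·75.8947/(24)·0.0666^1·0.9978^5 = -0.208423
d^3_{-1,2}(3.0082) = +0.001860 -0.208423 = -0.206564
|D^3_{-1,2}|² = |d^3_{-1,2}(β)|² = (-0.206564)² = 0.042669 (the z-rotation phases have unit modulus)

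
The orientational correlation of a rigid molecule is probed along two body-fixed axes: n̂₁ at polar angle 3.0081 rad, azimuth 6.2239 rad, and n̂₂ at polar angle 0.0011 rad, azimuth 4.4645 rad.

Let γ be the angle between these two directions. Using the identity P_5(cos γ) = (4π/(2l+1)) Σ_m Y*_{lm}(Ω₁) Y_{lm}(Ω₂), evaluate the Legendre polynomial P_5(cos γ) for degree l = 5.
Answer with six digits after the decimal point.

Addition theorem: P_5(cos γ) = (4π/11) Σ_m Y*_{lm}(Ω₁) Y_{lm}(Ω₂), m = −5…5:
  m=-5: Y*=+0.000019-0.000006i  Y=-0.000000+0.000000i  product -0.000000+0.000000i
  m=-4: Y*=-0.000444+0.000107i  Y=+0.000000+0.000000i  product -0.000000-0.000000i
  m=-3: Y*=+0.006294-0.001131i  Y=+0.000000-0.000000i  product +0.000000-0.000000i
  m=-2: Y*=-0.057522+0.006853i  Y=-0.000004-0.000002i  product +0.000000+0.000000i
  m=-1: Y*=+0.319601-0.018970i  Y=-0.000692+0.002732i  product -0.000169+0.000886i
  m=+0: Y*=-0.814585-0.000000i  Y=+0.935594+0.000000i  product -0.762121-0.000000i
  m=+1: Y*=-0.319601-0.018970i  Y=+0.000692+0.002732i  product -0.000169-0.000886i
  m=+2: Y*=-0.057522-0.006853i  Y=-0.000004+0.000002i  product +0.000000-0.000000i
  m=+3: Y*=-0.006294-0.001131i  Y=-0.000000-0.000000i  product +0.000000+0.000000i
  m=+4: Y*=-0.000444-0.000107i  Y=+0.000000-0.000000i  product -0.000000+0.000000i
  m=+5: Y*=-0.000019-0.000006i  Y=+0.000000+0.000000i  product -0.000000-0.000000i
Σ over m = -0.762459-0.000000i; ×(4π/11) → -0.871031-0.000000i. Real part: -0.871031

-0.871031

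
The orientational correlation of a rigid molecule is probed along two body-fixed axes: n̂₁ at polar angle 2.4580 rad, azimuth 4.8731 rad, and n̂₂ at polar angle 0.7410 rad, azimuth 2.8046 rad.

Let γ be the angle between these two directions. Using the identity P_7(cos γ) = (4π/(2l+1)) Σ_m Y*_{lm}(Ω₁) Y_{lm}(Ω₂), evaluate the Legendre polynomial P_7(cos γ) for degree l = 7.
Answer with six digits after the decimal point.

Expand P_7 via completeness: Σ_{m} conj(Y_{7,m}) at Ω₁ times Y_{7,m} at Ω₂ —
  m=-7: (-0.018086+0.008644i) × (+0.022643-0.022518i) = -0.000215+0.000603i  (running Σ = -0.000215+0.000603i)
  m=-6: (+0.052482+0.075648i) × (-0.056941+0.117528i) = -0.011879+0.001861i  (running Σ = -0.012094+0.002464i)
  m=-5: (+0.180878-0.174426i) × (+0.035598-0.310453i) = -0.047712-0.062363i  (running Σ = -0.059806-0.059900i)
  m=-4: (-0.348857-0.261285i) × (+0.101268+0.446926i) = +0.081447-0.182373i  (running Σ = +0.021641-0.242273i)
  m=-3: (-0.193812+0.370347i) × (-0.170681-0.272350i) = +0.133944-0.010426i  (running Σ = +0.155585-0.252699i)
  m=-2: (+0.025165+0.008379i) × (-0.102976-0.082253i) = -0.001902-0.002933i  (running Σ = +0.153682-0.255632i)
  m=-1: (-0.061527+0.379538i) × (+0.365884+0.128190i) = -0.071165+0.130980i  (running Σ = +0.082518-0.124652i)
  m=0: (+0.152191-0.000000i) × (+0.016170+0.000000i) = +0.002461+0.000000i  (running Σ = +0.084979-0.124652i)
  m=1: (+0.061527+0.379538i) × (-0.365884+0.128190i) = -0.071165-0.130980i  (running Σ = +0.013814-0.255632i)
  m=2: (+0.025165-0.008379i) × (-0.102976+0.082253i) = -0.001902+0.002933i  (running Σ = +0.011912-0.252699i)
  m=3: (+0.193812+0.370347i) × (+0.170681-0.272350i) = +0.133944+0.010426i  (running Σ = +0.145856-0.242273i)
  m=4: (-0.348857+0.261285i) × (+0.101268-0.446926i) = +0.081447+0.182373i  (running Σ = +0.227303-0.059900i)
  m=5: (-0.180878-0.174426i) × (-0.035598-0.310453i) = -0.047712+0.062363i  (running Σ = +0.179591+0.002464i)
  m=6: (+0.052482-0.075648i) × (-0.056941-0.117528i) = -0.011879-0.001861i  (running Σ = +0.167712+0.000603i)
  m=7: (+0.018086+0.008644i) × (-0.022643-0.022518i) = -0.000215-0.000603i  (running Σ = +0.167497-0.000000i)
Total Σ_m = +0.167497-0.000000i. Multiply by 0.837758: +0.140322-0.000000i. P_7(cos γ) = 0.140322

0.140322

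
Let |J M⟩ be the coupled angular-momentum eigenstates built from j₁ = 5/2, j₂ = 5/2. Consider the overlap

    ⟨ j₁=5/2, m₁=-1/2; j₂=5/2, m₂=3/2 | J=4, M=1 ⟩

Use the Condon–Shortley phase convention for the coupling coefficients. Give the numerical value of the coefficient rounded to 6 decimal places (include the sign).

-0.597614

triangle: 1!·4!·4!/10! = 576/3628800
(j±m)!: 2!·3!·4!·1!·5!·3! = 207360
prefactor² = (2J+1)·Δ·N² = 10368/35
  k=0: +1/(0!·1!·3!·4!·1!·0!) = 1/144
  k=1: −1/(1!·0!·2!·3!·2!·1!) = -1/24
Σ = -5/144  ⇒  CG² = 10368/35·(-5/144)² = 5/14
CG = −√(5/14) = -0.597614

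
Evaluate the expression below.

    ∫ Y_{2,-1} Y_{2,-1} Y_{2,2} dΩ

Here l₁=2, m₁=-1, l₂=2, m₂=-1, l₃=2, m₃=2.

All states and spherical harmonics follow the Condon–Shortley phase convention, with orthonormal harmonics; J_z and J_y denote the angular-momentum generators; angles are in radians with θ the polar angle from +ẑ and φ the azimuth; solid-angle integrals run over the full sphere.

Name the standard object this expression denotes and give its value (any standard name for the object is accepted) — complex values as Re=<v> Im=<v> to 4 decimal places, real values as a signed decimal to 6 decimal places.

This is a Gaunt coefficient — the integral of a triple product of spherical harmonics over the sphere.
Checks pass: Σm=0; 6 even; l₃=2∈[0,4].
(2·2+1)(2·2+1)(2·2+1) = 125
Δ: 2! 2! 2! / 7! → 1/630
sum: t=0:+1/8 t=1:−1/1 t=2:+1/8 = -3/4
3j²(2 2 2; 0 0 0) = Δ·Π!·Σ² = 2/35  (sign -1)
sum: t=1:−1/4 = -1/4
3j²(2 2 2; -1 -1 2) = Δ·Π!·Σ² = 3/35  (sign -1)
combine: 4πI² = 125·2/35·3/35 = 30/49
take √, sign +1: I = 0.22072812

Gaunt coefficient, +0.220728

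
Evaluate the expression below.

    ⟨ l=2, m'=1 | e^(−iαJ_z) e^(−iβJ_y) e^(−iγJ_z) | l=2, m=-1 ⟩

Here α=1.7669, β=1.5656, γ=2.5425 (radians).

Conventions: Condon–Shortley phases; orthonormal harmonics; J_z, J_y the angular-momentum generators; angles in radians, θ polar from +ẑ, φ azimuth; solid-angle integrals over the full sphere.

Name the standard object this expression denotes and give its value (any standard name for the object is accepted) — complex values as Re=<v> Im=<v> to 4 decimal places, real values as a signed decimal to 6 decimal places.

Wigner D-matrix element, Re=0.3588 Im=0.3519

This is a Wigner D-matrix element — the rotation-matrix element ⟨l m'| R(α,β,γ) |l m⟩ in the angular-momentum basis.
Split into d^2_{1,-1}(β=1.5656) × two z-phases.
c=cos(1.565600/2)=0.708942, s=sin(1.565600/2)=0.705267; N=√[6·1·1·6]=6.000000
The bounds max(0,m−m')=0 and min(l+m,l−m')=1 give 2 terms
  k=0: (−1)^2·6.0000/(2)·0.7089^2·0.7053^2 = +0.749980
  k=1: (−1)^3·6.0000/(6)·0.7089^0·0.7053^4 = -0.247409
d^2_{1,-1}(1.5656) = +0.749980 -0.247409 = +0.502571
Attach z-rotation phases: D = e^{-i(1)(1.7669)}·(+0.502571)·e^{-i(-1)(2.5425)} = +0.358836+0.351872i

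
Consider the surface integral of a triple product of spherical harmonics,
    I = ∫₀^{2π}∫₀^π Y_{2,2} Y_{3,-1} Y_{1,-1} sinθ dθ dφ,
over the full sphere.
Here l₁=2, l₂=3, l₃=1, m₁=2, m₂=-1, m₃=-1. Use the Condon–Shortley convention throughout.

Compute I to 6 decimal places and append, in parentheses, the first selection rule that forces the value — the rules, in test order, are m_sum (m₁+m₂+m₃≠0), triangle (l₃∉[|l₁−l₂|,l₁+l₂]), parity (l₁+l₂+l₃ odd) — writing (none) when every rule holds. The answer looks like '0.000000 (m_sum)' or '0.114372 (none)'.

Checks pass: Σm=0; 6 even; l₃=1∈[1,5].
(2·2+1)(2·3+1)(2·1+1) = 105
Δ: 4! 0! 2! / 7! → 1/105
sum: t=2:+1/4 = 1/4
3j²(2 3 1; 0 0 0) = Δ·Π!·Σ² = 3/35  (sign -1)
sum: t=0:+1/48 = 1/48
3j²(2 3 1; 2 -1 -1) = Δ·Π!·Σ² = 1/105  (sign +1)
combine: 4πI² = 105·3/35·1/105 = 3/35
take √, sign -1: I = -0.08258890
No selection rule forces the value: the integral is nonzero (none).

-0.082589 (none)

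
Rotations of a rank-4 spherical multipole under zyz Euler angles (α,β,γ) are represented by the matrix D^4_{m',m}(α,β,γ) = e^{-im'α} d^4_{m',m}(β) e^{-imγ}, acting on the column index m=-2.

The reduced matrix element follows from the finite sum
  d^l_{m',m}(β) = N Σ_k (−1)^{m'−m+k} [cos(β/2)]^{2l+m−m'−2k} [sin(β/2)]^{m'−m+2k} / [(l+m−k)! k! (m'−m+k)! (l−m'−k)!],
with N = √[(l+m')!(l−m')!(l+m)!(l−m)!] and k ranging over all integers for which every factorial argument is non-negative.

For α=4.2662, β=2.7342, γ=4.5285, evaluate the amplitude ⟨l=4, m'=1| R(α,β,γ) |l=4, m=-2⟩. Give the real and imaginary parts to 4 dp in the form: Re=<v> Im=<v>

Re=-0.0460 Im=0.5860

First d^4_{1,-2}(β=2.7342), then the phase factors e^{-i(1)α} and e^{-i(-2)γ}:
c=cos(2.734200/2)=0.202291, s=sin(2.734200/2)=0.979326; N=√[120·6·2·720]=1018.233765
Admissible k: 0..2 (factorial args all ≥0)
  k=0: (−1)^3·1018.2338/(72)·0.2023^5·0.9793^3 = -0.004500
  k=1: (−1)^4·1018.2338/(48)·0.2023^3·0.9793^5 = +0.158186
  k=2: (−1)^5·1018.2338/(240)·0.2023^1·0.9793^7 = -0.741484
d^4_{1,-2}(2.7342) = -0.004500 +0.158186 -0.741484 = -0.587797
D = (-0.431531+0.902098i)·(-0.587797)·(-0.933129+0.359543i) = -0.046043+0.585991i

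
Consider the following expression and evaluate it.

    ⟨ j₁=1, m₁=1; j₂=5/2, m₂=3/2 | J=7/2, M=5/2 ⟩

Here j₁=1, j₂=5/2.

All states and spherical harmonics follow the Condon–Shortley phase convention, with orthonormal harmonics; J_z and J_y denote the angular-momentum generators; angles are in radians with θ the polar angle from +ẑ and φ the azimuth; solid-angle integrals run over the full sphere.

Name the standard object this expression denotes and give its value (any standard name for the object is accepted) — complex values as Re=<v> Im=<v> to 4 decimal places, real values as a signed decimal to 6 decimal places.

Clebsch–Gordan coefficient, +√(5/7) ≈ +0.845154

This is a Clebsch–Gordan (vector-coupling) coefficient.
j₁+j₂−J=0  J+j₁−j₂=2  J−j₁+j₂=5  j₁+j₂+J+1=8
(j₁±m₁, j₂±m₂, J±M) = (2,0,4,1,6,1)
P² = 11520/7
sum k=0..0:
  [0] +1/48 = 1/48
S = 1/48
C² = P²·S² = 5/7 ; C = +0.845154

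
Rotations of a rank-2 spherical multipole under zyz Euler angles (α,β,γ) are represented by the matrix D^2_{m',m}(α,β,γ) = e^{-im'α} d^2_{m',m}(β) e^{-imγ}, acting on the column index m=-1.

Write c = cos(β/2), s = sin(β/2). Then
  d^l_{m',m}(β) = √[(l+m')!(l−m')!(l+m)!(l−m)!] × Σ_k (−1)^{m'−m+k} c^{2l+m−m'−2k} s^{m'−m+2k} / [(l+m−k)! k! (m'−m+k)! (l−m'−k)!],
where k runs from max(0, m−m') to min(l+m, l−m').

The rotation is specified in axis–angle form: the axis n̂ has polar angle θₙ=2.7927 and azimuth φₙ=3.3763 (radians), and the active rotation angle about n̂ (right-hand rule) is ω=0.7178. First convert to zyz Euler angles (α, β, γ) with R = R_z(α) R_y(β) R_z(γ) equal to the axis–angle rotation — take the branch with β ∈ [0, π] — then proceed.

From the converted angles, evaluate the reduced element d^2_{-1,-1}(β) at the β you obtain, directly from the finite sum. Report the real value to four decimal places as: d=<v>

Axis–angle → zyz. n̂ = (sinθₙcosφₙ, sinθₙsinφₙ, cosθₙ) = (-0.332484, -0.079502, -0.939752), ω = 0.7178.
R = I cosω + sinω [n̂]ₓ + (1−cosω) n̂n̂ᵀ gives
  R = [+0.780531, +0.624624, +0.024806; -0.611580, +0.754814, +0.237120; +0.129387, -0.200250, +0.971164]
β = atan2(√(R₁₃²+R₂₃²), R₃₃) = 0.240732; α = atan2(R₂₃, R₁₃) mod 2π = 1.466563; γ = atan2(R₃₂, −R₃₁) mod 2π = 4.138741
d^2_{-1,-1}(β=0.2407) via the finite sum:
With c≡cos(β/2)=0.992765 and s≡sin(β/2)=0.120076, N=[1·6·1·6]^{1/2}=6.000000
The bounds max(0,m−m')=0 and min(l+m,l−m')=1 give 2 terms
  k=0: (−1)^0·6.0000/(6)·0.9928^4·0.1201^0 = +0.971372
  k=1: (−1)^1·6.0000/(2)·0.9928^2·0.1201^2 = -0.042631
d^2_{-1,-1}(0.2407) = +0.971372 -0.042631 = +0.928741

d=0.9287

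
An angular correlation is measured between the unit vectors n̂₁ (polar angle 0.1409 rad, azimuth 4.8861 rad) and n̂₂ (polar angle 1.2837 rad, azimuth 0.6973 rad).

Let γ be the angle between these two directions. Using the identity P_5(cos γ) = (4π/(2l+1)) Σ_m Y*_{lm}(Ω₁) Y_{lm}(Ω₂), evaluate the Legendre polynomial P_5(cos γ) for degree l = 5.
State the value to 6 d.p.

0.318287

Term-by-term m-sum for l=5 (normalisation 4π/11 = 1.142397):
  term(m=-5) = (-0.000005, 0.000008)   from Y*(Ω₁)=(0.000019, -0.000016), Y(Ω₂)=(-0.354432, 0.127336)
  term(m=-4) = (-0.000099, -0.000172)   from Y*(Ω₁)=(0.000434, 0.000362), Y(Ω₂)=(-0.330024, -0.121364)
  term(m=-3) = (-0.000637, -0.000000)   from Y*(Ω₁)=(-0.003731, 0.006500), Y(Ω₂)=(0.042288, 0.073669)
  term(m=-2) = (0.010766, -0.018647)   from Y*(Ω₁)=(-0.060390, -0.021868), Y(Ω₂)=(-0.058763, 0.330048)
  term(m=-1) = (-0.000641, -0.001110)   from Y*(Ω₁)=(0.057963, -0.330311), Y(Ω₂)=(0.002929, -0.002453)
  term(m=+0) = (0.259844, 0.000000)   from Y*(Ω₁)=(0.801286, -0.000000), Y(Ω₂)=(0.324283, 0.000000)
  term(m=+1) = (-0.000641, 0.001110)   from Y*(Ω₁)=(-0.057963, -0.330311), Y(Ω₂)=(-0.002929, -0.002453)
  term(m=+2) = (0.010766, 0.018647)   from Y*(Ω₁)=(-0.060390, 0.021868), Y(Ω₂)=(-0.058763, -0.330048)
  term(m=+3) = (-0.000637, 0.000000)   from Y*(Ω₁)=(0.003731, 0.006500), Y(Ω₂)=(-0.042288, 0.073669)
  term(m=+4) = (-0.000099, 0.000172)   from Y*(Ω₁)=(0.000434, -0.000362), Y(Ω₂)=(-0.330024, 0.121364)
  term(m=+5) = (-0.000005, -0.000008)   from Y*(Ω₁)=(-0.000019, -0.000016), Y(Ω₂)=(0.354432, 0.127336)
Accumulated sum (0.278613, 0.000000); after 4π/(2l+1) scaling, (0.318287, 0.000000) ⇒ P_5 = 0.318287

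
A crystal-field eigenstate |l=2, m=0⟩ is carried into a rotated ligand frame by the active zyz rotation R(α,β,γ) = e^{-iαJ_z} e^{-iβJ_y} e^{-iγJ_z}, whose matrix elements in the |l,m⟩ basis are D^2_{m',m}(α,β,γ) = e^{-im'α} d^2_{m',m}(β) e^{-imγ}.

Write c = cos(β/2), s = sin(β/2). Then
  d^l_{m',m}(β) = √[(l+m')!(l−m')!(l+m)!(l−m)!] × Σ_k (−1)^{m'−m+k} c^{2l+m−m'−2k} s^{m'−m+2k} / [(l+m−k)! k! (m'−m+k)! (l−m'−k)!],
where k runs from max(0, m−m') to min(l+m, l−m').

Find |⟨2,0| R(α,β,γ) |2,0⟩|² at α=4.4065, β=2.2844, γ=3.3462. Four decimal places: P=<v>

Split into d^2_{0,0}(β=2.2844) × two z-phases.
c=cos(2.284400/2)=0.415595, s=sin(2.284400/2)=0.909550; N=√[2·2·2·2]=4.000000
Admissible k: 0..2 (factorial args all ≥0)
  k=0: (−1)^0·4.0000/(4)·0.4156^4·0.9096^0 = +0.029832
  k=1: (−1)^1·4.0000/(1)·0.4156^2·0.9096^2 = -0.571548
  k=2: (−1)^2·4.0000/(4)·0.4156^0·0.9096^4 = +0.684394
d^2_{0,0}(2.2844) = +0.029832 -0.571548 +0.684394 = +0.142678
|D^2_{0,0}|² = |d^2_{0,0}(β)|² = (+0.142678)² = 0.020357 (the z-rotation phases have unit modulus)

P=0.0204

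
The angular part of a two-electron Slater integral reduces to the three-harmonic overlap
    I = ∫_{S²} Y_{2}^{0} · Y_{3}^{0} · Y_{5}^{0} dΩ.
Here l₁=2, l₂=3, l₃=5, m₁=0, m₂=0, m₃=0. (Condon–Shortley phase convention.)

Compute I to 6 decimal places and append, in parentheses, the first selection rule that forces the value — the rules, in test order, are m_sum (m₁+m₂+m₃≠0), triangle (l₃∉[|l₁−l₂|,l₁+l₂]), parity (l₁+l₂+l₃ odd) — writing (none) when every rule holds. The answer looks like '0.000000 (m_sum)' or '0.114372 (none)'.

m-sum 0 ✓  L=10 even ✓  1≤5≤5 ✓
Π(2lᵢ+1) = 5×7×11 = 385
triangle coeff Δ(2,3,5) = 1/2310
Σ_t [0,0]: t=0:+1/144 = 1/144
(3j)²=10/231 [(2 3 5; 0 0 0)], sign=-1
(m-triple is (0,0,0) — same symbol as above.)
⇒ 4πI² = 500/693
I = (+1)√(500/693/(4π)) = 0.23961470
No selection rule forces the value: the integral is nonzero (none).

0.239615 (none)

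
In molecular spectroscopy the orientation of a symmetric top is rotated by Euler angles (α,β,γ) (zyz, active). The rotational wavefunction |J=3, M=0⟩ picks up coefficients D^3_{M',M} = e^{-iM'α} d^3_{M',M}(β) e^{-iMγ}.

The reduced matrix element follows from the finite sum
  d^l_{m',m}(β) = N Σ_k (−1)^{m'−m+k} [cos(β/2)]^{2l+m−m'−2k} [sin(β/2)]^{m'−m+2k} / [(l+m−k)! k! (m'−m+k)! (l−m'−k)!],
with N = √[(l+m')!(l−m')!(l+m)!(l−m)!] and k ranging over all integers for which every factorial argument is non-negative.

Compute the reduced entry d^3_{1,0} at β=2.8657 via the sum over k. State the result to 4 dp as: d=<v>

d=-0.4281

d^3_{1,0}(β=2.8657) via the finite sum:
Half-angle: c=0.137509, s=0.990500. N=√(24·2·6·6)=41.569219
The bounds max(0,m−m')=0 and min(l+m,l−m')=2 give 3 terms
  k=0: (−1)^1·41.5692/(12)·0.1375^5·0.9905^1 = -0.000169
  k=1: (−1)^2·41.5692/(4)·0.1375^3·0.9905^3 = +0.026259
  k=2: (−1)^3·41.5692/(12)·0.1375^1·0.9905^5 = -0.454146
d^3_{1,0}(2.8657) = -0.000169 +0.026259 -0.454146 = -0.428057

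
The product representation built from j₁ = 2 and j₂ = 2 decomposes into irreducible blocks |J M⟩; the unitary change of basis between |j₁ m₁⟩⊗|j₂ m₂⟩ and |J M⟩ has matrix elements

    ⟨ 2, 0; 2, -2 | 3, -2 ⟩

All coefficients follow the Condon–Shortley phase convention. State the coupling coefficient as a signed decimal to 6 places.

j₁+j₂−J=1  J+j₁−j₂=3  J−j₁+j₂=3  j₁+j₂+J+1=8
(j₁±m₁, j₂±m₂, J±M) = (2,2,0,4,1,5)
P² = 72
sum k=0..0:
  [0] +1/12 = 1/12
S = 1/12
C² = P²·S² = 1/2 ; C = +0.707107

+√(1/2) = +0.707107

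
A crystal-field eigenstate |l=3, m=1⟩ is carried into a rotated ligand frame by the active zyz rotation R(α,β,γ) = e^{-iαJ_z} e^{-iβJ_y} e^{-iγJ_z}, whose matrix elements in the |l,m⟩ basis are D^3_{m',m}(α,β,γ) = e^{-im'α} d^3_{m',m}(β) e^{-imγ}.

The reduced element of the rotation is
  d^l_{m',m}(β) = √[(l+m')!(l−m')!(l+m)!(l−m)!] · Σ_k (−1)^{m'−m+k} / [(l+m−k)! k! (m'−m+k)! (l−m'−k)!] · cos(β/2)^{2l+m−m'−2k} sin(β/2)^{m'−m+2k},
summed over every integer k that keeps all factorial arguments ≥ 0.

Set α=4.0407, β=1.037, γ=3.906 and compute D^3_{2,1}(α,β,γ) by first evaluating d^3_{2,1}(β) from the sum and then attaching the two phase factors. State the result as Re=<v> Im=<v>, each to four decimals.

D^3_{2,1}(4.0407,1.0370,3.9060) = e^{-i·2·4.0407}·d^3_{2,1}(1.0370)·e^{-i·1·3.9060}. Compute d first:
c=cos(1.037000/2)=0.868564, s=sin(1.037000/2)=0.495578; N=√[120·1·24·2]=75.894664
k: max(0,(1)−(2))=0 … min(3+(1),3−(2))=1
  k=0: (−1)^1·75.8947/(24)·0.8686^5·0.4956^1 = -0.774675
  k=1: (−1)^2·75.8947/(12)·0.8686^3·0.4956^3 = +0.504395
d^3_{2,1}(1.0370) = -0.774675 +0.504395 = -0.270281
D = (-0.225463-0.974252i)·(-0.270281)·(-0.721793+0.692109i) = -0.226232-0.147888i

Re=-0.2262 Im=-0.1479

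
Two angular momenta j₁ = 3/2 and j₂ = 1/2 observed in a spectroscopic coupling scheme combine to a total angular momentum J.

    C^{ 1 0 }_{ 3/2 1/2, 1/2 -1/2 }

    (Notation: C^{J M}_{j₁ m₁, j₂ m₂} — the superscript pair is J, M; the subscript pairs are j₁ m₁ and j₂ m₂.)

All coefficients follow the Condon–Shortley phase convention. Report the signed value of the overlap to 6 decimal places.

+√(1/2) ≈ +0.707107

√[3·1!2!0!/4! · 2!1!0!1!1!1!] = √(1/2)
  +(−1)^0/∏(0,1,1,0,1,0)! = 1  (running 1)
⟨..|..⟩ = √(1/2)·(1) = +0.707107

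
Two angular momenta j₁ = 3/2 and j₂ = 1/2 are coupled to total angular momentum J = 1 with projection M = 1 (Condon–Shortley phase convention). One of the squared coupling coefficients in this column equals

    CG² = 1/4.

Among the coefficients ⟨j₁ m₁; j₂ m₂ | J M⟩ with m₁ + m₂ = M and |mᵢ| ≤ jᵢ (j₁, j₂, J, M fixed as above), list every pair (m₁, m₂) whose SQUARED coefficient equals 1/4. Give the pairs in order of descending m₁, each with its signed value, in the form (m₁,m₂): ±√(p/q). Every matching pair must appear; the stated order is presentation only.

(1/2,1/2): −√(1/4)

Admissible pairs with m₁+m₂ = M = 1: (1/2,1/2), (3/2,-1/2)
  (m₁,m₂)=(3/2,-1/2): CG² = 3/4, CG = +√(3/4)
  (m₁,m₂)=(1/2,1/2): CG² = 1/4, CG = −√(1/4)   ← matches the target
Pairs with CG² = 1/4: (1/2,1/2): −√(1/4)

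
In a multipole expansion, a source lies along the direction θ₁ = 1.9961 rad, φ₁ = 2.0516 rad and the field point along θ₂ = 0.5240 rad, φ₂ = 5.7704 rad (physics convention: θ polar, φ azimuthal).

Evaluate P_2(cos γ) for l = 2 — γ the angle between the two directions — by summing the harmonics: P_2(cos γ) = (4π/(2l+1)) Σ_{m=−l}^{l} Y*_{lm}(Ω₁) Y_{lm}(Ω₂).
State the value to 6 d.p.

0.319559

Term-by-term m-sum for l=2 (normalisation 4π/5 = 2.513274):
  [-2]  conj(Y_{2,-2})(Ω₁) = (-0.183400, -0.262859) ; Y_{2,-2}(Ω₂) = (0.050151, 0.082682) ; Δ = (0.012536, -0.028347)
  [-1]  conj(Y_{2,-1})(Ω₁) = (0.134287, -0.257436) ; Y_{2,-1}(Ω₂) = (0.291632, 0.164195) ; Δ = (0.081432, -0.053027)
  [+0]  conj(Y_{2,0})(Ω₁) = (-0.154318, -0.000000) ; Y_{2,0}(Ω₂) = (0.393911, 0.000000) ; Δ = (-0.060787, -0.000000)
  [+1]  conj(Y_{2,1})(Ω₁) = (-0.134287, -0.257436) ; Y_{2,1}(Ω₂) = (-0.291632, 0.164195) ; Δ = (0.081432, 0.053027)
  [+2]  conj(Y_{2,2})(Ω₁) = (-0.183400, 0.262859) ; Y_{2,2}(Ω₂) = (0.050151, -0.082682) ; Δ = (0.012536, 0.028347)
Accumulated sum (0.127149, 0.000000); after 4π/(2l+1) scaling, (0.319559, 0.000000) ⇒ P_2 = 0.319559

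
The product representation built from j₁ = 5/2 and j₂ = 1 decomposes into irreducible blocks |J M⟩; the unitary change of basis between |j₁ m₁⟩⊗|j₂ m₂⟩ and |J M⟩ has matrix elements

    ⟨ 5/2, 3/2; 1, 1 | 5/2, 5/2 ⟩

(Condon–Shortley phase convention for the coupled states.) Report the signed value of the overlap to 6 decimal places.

j₁+j₂−J=1  J+j₁−j₂=4  J−j₁+j₂=1  j₁+j₂+J+1=7
(j₁±m₁, j₂±m₂, J±M) = (4,1,2,0,5,0)
P² = 1152/7
sum k=1..1:
  [1] −1/24 = -1/24
S = -1/24
C² = P²·S² = 2/7 ; C = -0.534522

-0.534522  (= −√(2/7))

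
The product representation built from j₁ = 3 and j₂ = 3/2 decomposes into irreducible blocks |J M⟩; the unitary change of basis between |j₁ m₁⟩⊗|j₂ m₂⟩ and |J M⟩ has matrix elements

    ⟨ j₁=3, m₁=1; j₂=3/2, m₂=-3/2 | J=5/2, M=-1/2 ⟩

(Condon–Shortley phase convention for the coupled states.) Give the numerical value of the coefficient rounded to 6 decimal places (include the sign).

+√(27/70) ≈ +0.621059

triangle: 2!×4!×1!/8! = 48/40320
(j±m)!: 4!×2!×0!×3!×2!×3! = 3456
prefactor² = (2J+1)×Δ×N² = 864/35
  k=0: +1/(0!×2!×2!×0!×2!×1!) = 1/8
Σ = 1/8  ⇒  CG² = 864/35×(1/8)² = 27/70
CG = +√(27/70) = +0.621059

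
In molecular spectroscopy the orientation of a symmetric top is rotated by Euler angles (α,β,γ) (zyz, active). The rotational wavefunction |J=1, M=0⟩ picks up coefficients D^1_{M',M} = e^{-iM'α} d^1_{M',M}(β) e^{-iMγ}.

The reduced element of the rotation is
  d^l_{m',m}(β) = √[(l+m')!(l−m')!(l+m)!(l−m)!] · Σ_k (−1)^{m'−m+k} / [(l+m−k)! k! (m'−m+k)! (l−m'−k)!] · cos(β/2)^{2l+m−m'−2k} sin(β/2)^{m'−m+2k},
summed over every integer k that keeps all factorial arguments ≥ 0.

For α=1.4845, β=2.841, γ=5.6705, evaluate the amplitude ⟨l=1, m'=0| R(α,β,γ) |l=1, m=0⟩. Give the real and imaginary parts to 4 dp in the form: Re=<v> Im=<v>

Re=-0.9552 Im=0.0000

D^1_{0,0}(1.4845,2.8410,5.6705) = e^{-i·0·1.4845}·d^1_{0,0}(2.8410)·e^{-i·0·5.6705}. Compute d first:
Half-angle: c=0.149731, s=0.988727. N=√(1·1·1·1)=1.000000
k∈{0,1} keeps every argument non-negative
  k=0: (−1)^0·1.0000/(1)·0.1497^2·0.9887^0 = +0.022419
  k=1: (−1)^1·1.0000/(1)·0.1497^0·0.9887^2 = -0.977581
d^1_{0,0}(2.8410) = +0.022419 -0.977581 = -0.955161
D = (+1.000000+0.000000i)·(-0.955161)·(+1.000000+0.000000i) = -0.955161+0.000000i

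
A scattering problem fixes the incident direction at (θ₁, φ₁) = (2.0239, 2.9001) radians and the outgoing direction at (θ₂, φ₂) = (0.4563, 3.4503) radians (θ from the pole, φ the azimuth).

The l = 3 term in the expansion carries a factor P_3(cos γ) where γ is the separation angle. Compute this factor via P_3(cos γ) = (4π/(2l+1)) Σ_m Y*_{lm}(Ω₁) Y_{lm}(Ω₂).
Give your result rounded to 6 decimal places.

Expand P_3 via completeness: Σ_{m} conj(Y_{3,m}) at Ω₁ times Y_{3,m} at Ω₂ —
  term(m=-3) = (-0.000863, -0.010789)   from Y*(Ω₁)=(-0.227078, 0.200969), Y(Ω₂)=(-0.021450, 0.028530)
  term(m=-2) = (-0.029197, 0.057421)   from Y*(Ω₁)=(-0.320281, 0.167959), Y(Ω₂)=(0.145237, -0.103120)
  term(m=-1) = (-0.004470, 0.002742)   from Y*(Ω₁)=(0.011804, -0.002907), Y(Ω₂)=(-0.410978, 0.131062)
  term(m=+0) = (0.115006, 0.000000)   from Y*(Ω₁)=(0.333557, -0.000000), Y(Ω₂)=(0.344787, 0.000000)
  term(m=+1) = (-0.004470, -0.002742)   from Y*(Ω₁)=(-0.011804, -0.002907), Y(Ω₂)=(0.410978, 0.131062)
  term(m=+2) = (-0.029197, -0.057421)   from Y*(Ω₁)=(-0.320281, -0.167959), Y(Ω₂)=(0.145237, 0.103120)
  term(m=+3) = (-0.000863, 0.010789)   from Y*(Ω₁)=(0.227078, 0.200969), Y(Ω₂)=(0.021450, 0.028530)
Total Σ_m = (0.045946, 0.000000). Multiply by 1.795196: (0.082483, 0.000000). P_3(cos γ) = 0.082483

0.082483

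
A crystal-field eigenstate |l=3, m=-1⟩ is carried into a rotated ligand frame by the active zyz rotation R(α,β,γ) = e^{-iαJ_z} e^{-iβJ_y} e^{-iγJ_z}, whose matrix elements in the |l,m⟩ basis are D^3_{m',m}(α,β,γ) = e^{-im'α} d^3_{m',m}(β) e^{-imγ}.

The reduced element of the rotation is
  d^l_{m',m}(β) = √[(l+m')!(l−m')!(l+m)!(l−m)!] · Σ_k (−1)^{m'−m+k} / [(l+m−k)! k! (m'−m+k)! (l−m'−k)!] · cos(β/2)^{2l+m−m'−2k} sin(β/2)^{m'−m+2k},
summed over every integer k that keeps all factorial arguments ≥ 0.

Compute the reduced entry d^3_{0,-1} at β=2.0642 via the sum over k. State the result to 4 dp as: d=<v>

d=-0.0464

d^3_{0,-1}(β=2.0642) via the finite sum:
With c≡cos(β/2)=0.513017 and s≡sin(β/2)=0.858378, N=[6·6·2·24]^{1/2}=41.569219
k∈{0,1,2} keeps every argument non-negative
  k=0: (−1)^1·41.5692/(12)·0.5130^5·0.8584^1 = -0.105665
  k=1: (−1)^2·41.5692/(4)·0.5130^3·0.8584^3 = +0.887451
  k=2: (−1)^3·41.5692/(12)·0.5130^1·0.8584^5 = -0.828164
d^3_{0,-1}(2.0642) = -0.105665 +0.887451 -0.828164 = -0.046378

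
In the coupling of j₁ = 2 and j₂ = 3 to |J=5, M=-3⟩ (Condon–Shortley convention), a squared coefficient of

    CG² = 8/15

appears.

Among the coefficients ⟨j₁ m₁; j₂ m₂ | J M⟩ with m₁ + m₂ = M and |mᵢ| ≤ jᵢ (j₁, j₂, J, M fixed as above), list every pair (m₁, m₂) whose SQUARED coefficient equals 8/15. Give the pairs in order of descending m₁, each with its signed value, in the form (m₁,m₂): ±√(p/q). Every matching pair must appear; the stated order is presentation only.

(-1,-2): +√(8/15)

Admissible pairs with m₁+m₂ = M = -3: (-2,-1), (-1,-2), (0,-3)
  (m₁,m₂)=(0,-3): CG² = 2/15, CG = +√(2/15)
  (m₁,m₂)=(-1,-2): CG² = 8/15, CG = +√(8/15)   ← matches the target
  (m₁,m₂)=(-2,-1): CG² = 1/3, CG = +√(1/3)
Pairs with CG² = 8/15: (-1,-2): +√(8/15)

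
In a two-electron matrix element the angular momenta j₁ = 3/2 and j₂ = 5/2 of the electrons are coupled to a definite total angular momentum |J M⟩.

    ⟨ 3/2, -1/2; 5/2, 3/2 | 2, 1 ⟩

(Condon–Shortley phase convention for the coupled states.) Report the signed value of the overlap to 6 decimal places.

j₁+j₂−J=2  J+j₁−j₂=1  J−j₁+j₂=3  j₁+j₂+J+1=7
(j₁±m₁, j₂±m₂, J±M) = (1,2,4,1,3,1)
P² = 24/7
sum k=1..2:
  [1] −1/6 = -1/6
  [2] +1/4 = 1/4
S = 1/12
C² = P²·S² = 1/42 ; C = +0.154303

+0.154303  (= +√(1/42))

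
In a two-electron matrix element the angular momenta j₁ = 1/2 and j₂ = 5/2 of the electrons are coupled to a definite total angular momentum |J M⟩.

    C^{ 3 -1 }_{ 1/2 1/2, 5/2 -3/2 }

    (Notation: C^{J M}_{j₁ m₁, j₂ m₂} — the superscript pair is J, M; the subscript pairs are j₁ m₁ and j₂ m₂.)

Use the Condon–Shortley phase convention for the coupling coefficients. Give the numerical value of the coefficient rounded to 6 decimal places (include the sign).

triangle: 0!·1!·5!/7! = 120/5040
(j±m)!: 1!·0!·1!·4!·2!·4! = 1152
prefactor² = (2J+1)·Δ·N² = 192
  k=0: +1/(0!·0!·0!·1!·1!·4!) = 1/24
Σ = 1/24  ⇒  CG² = 192·(1/24)² = 1/3
CG = +√(1/3) = +0.577350

+0.577350  (= +√(1/3))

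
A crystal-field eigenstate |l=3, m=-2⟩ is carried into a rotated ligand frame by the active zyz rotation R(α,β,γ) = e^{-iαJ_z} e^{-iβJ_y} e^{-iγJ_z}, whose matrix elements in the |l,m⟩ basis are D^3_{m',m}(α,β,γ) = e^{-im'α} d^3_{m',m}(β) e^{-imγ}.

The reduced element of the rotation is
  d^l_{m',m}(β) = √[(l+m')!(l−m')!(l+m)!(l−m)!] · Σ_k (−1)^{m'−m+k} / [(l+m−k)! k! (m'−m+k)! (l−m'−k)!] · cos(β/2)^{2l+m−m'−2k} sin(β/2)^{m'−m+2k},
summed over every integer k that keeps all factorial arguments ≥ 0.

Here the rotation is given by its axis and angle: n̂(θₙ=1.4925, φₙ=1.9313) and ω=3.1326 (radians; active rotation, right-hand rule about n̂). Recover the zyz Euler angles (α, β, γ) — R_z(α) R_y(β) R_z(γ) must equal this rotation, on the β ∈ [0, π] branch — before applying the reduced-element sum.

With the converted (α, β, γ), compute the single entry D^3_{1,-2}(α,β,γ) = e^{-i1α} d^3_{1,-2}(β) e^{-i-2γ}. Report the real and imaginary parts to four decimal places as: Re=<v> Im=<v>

Axis–angle → zyz. n̂ = (sinθₙcosφₙ, sinθₙsinφₙ, cosθₙ) = (-0.351665, +0.932853, +0.078216), ω = 3.1326.
R = I cosω + sinω [n̂]ₓ + (1−cosω) n̂n̂ᵀ gives
  R = [-0.752628, -0.656793, -0.046622; -0.655386, +0.740433, +0.149088; -0.063399, +0.142763, -0.987724]
β = atan2(√(R₁₃²+R₂₃²), R₃₃) = 2.984743; α = atan2(R₂₃, R₁₃) mod 2π = 1.873877; γ = atan2(R₃₂, −R₃₁) mod 2π = 1.152870
First d^3_{1,-2}(β=2.9847), then the phase factors e^{-i(1)α} and e^{-i(-2)γ}:
Half-angle: c=0.078345, s=0.996926. N=√(24·2·1·120)=75.894664
k: max(0,(-2)−(1))=0 … min(3+(-2),3−(1))=1
  k=0: (−1)^3·75.8947/(12)·0.0783^3·0.9969^3 = -0.003013
  k=1: (−1)^4·75.8947/(24)·0.0783^1·0.9969^5 = +0.243964
d^3_{1,-2}(2.9847) = -0.003013 +0.243964 = +0.240950
D = (-0.298462-0.954422i)·(+0.240950)·(-0.670545+0.741869i) = +0.218828+0.100853i

Re=0.2188 Im=0.1009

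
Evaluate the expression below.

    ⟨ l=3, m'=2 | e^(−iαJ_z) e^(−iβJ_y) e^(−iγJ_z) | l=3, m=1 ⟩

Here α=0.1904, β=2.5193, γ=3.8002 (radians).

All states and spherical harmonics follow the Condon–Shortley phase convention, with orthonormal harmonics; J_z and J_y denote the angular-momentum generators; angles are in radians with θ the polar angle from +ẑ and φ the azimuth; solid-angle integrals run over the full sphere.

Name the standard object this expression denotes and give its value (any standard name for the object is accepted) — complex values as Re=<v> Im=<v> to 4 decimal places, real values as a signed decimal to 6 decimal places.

Wigner D-matrix element, Re=-0.0752 Im=0.1280

This is a Wigner D-matrix element — the rotation-matrix element ⟨l m'| R(α,β,γ) |l m⟩ in the angular-momentum basis.
First d^3_{2,1}(β=2.5193), then the phase factors e^{-i(2)α} and e^{-i(1)γ}:
c=cos(2.519300/2)=0.306150, s=sin(2.519300/2)=0.951983; N=√[120·1·24·2]=75.894664
k: max(0,(1)−(2))=0 … min(3+(1),3−(2))=1
  k=0: (−1)^1·75.8947/(24)·0.3062^5·0.9520^1 = -0.008097
  k=1: (−1)^2·75.8947/(12)·0.3062^3·0.9520^3 = +0.156575
d^3_{2,1}(2.5193) = -0.008097 +0.156575 = +0.148478
Attach z-rotation phases: D = e^{-i(2)(0.1904)}·(+0.148478)·e^{-i(1)(3.8002)} = -0.075238+0.128003i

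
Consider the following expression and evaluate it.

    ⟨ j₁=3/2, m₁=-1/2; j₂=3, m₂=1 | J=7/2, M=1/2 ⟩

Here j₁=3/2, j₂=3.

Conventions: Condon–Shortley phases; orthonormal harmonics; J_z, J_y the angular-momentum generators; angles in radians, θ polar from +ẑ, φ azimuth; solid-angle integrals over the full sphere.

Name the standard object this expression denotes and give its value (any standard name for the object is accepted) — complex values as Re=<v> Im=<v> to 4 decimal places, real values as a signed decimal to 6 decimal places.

Clebsch–Gordan coefficient, −√(2/7) ≈ -0.534522

This is a Clebsch–Gordan (vector-coupling) coefficient.
triangle: 1!·2!·5!/9! = 240/362880
(j±m)!: 1!·2!·4!·2!·4!·3! = 13824
prefactor² = (2J+1)·Δ·N² = 512/7
  k=0: +1/(0!·1!·2!·4!·0!·1!) = 1/48
  k=1: −1/(1!·0!·1!·3!·1!·2!) = -1/12
Σ = -1/16  ⇒  CG² = 512/7·(-1/16)² = 2/7
CG = −√(2/7) = -0.534522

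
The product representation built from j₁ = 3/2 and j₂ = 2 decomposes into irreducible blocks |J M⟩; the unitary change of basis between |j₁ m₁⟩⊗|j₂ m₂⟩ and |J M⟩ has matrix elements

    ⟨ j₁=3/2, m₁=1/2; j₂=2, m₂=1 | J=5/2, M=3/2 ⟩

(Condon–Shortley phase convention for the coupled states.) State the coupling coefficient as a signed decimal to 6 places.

−√(1/35) ≈ -0.169031

triangle: 1!*2!*3!/7! = 12/5040
(j±m)!: 2!*1!*3!*1!*4!*1! = 288
prefactor² = (2J+1)*Δ*N² = 144/35
  k=0: +1/(0!*1!*1!*3!*1!*0!) = 1/6
  k=1: −1/(1!*0!*0!*2!*2!*1!) = -1/4
Σ = -1/12  ⇒  CG² = 144/35*(-1/12)² = 1/35
CG = −√(1/35) = -0.169031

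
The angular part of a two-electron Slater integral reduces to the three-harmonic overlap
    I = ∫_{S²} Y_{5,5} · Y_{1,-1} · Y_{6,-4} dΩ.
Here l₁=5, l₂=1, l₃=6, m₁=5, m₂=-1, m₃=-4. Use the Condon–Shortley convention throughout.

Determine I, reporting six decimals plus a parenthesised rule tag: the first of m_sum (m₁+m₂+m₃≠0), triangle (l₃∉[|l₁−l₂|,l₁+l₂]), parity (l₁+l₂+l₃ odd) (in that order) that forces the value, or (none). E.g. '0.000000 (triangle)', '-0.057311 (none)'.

0.040859 (none)

m-sum 0 ✓  L=12 even ✓  4≤6≤6 ✓
Π(2lᵢ+1) = 11×3×13 = 429
triangle coeff Δ(5,1,6) = 1/858
Σ_t [0,0]: t=0:+1/14400 = 1/14400
(3j)²=6/143 [(5 1 6; 0 0 0)], sign=+1
Σ_t [0,0]: t=0:+1/7257600 = 1/7257600
(3j)²=1/858 [(5 1 6; 5 -1 -4)], sign=+1
⇒ 4πI² = 3/143
I = (+1)√(3/143/(4π)) = 0.04085899
No selection rule forces the value: the integral is nonzero (none).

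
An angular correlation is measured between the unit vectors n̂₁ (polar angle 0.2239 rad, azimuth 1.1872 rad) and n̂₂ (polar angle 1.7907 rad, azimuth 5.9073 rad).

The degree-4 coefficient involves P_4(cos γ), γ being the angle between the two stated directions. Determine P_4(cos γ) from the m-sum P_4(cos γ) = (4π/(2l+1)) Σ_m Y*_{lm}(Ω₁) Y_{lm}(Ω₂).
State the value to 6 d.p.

Expand P_4 via completeness: Σ_{m} conj(Y_{4,m}) at Ω₁ times Y_{4,m} at Ω₂ —
  m=-4: Y*=(0.000039, -0.001075)  Y=(0.026977, 0.400513)  product (0.000432, -0.000013)
  m=-3: Y*=(-0.012198, -0.005447)  Y=(-0.108815, -0.229267)  product (0.000078, 0.003389)
  m=-2: Y*=(-0.067134, 0.064733)  Y=(-0.155215, -0.145112)  product (0.019814, -0.000306)
  m=-1: Y*=(0.140097, 0.347129)  Y=(0.249839, 0.098599)  product (0.000775, 0.100540)
  m=+0: Y*=(0.646678, -0.000000)  Y=(0.174731, 0.000000)  product (0.112995, 0.000000)
  m=+1: Y*=(-0.140097, 0.347129)  Y=(-0.249839, 0.098599)  product (0.000775, -0.100540)
  m=+2: Y*=(-0.067134, -0.064733)  Y=(-0.155215, 0.145112)  product (0.019814, 0.000306)
  m=+3: Y*=(0.012198, -0.005447)  Y=(0.108815, -0.229267)  product (0.000078, -0.003389)
  m=+4: Y*=(0.000039, 0.001075)  Y=(0.026977, -0.400513)  product (0.000432, 0.000013)
Total Σ_m = (0.155193, 0.000000). Multiply by 1.396263: (0.216690, 0.000000). P_4(cos γ) = 0.216690

0.216690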